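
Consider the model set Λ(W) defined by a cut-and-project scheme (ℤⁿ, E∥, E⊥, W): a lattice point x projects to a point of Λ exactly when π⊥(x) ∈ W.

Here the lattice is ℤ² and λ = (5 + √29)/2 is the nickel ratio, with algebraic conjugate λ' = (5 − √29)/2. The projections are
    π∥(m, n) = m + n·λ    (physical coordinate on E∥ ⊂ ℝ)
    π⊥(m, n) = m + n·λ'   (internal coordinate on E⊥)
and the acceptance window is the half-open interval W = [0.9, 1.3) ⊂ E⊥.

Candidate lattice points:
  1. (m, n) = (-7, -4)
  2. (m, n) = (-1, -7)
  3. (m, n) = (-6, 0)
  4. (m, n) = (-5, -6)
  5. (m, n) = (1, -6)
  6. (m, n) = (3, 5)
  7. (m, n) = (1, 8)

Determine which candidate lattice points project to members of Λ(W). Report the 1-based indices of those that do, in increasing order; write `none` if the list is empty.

λ' = (5−√29)/2 ≈ -0.192582.
[1] lift (-7,-4): star map gives -6.229670; window check 0.9 ≤ -6.229670 < 1.3 is false → out
[2] lift (-1,-7): star map gives 0.348077; window check 0.9 ≤ 0.348077 < 1.3 is false → out
[3] lift (-6,0): star map gives -6.000000; window check 0.9 ≤ -6.000000 < 1.3 is false → out
[4] lift (-5,-6): star map gives -3.844506; window check 0.9 ≤ -3.844506 < 1.3 is false → out
[5] lift (1,-6): star map gives 2.155494; window check 0.9 ≤ 2.155494 < 1.3 is false → out
[6] lift (3,5): star map gives 2.037088; window check 0.9 ≤ 2.037088 < 1.3 is false → out
[7] lift (1,8): star map gives -0.540659; window check 0.9 ≤ -0.540659 < 1.3 is false → out

none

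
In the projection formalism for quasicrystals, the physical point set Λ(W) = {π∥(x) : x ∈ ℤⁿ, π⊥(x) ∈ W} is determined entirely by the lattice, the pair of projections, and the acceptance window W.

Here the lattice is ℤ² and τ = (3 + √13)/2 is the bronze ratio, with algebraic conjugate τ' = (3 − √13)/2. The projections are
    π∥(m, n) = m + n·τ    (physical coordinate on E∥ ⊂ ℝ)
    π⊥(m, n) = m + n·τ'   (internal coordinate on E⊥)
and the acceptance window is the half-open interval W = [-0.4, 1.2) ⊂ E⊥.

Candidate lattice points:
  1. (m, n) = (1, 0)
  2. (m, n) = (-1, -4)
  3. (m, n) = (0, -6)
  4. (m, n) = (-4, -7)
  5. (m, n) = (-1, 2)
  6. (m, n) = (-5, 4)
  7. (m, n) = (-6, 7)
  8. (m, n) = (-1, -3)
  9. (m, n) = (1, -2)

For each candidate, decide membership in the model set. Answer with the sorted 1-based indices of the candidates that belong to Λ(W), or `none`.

1, 2, 8

Compute τ' = (3−√13)/2 = -0.30278, so π⊥(m,n) = m -0.30278·n.
candidate 1: (m,n)=(1,0) → π∥ = 1+0·τ ≈ 1.00000, π⊥ = 1+0·τ' ≈ 1.00000 ∈ [-0.4, 1.2) ⇒ IN Λ
candidate 2: (m,n)=(-1,-4) → π∥ = -1-4·τ ≈ -14.21110, π⊥ = -1-4·τ' ≈ 0.21110 ∈ [-0.4, 1.2) ⇒ IN Λ
candidate 3: (m,n)=(0,-6) → π∥ = 0-6·τ ≈ -19.81665, π⊥ = 0-6·τ' ≈ 1.81665 ∉ [-0.4, 1.2) ⇒ out
candidate 4: (m,n)=(-4,-7) → π∥ = -4-7·τ ≈ -27.11943, π⊥ = -4-7·τ' ≈ -1.88057 ∉ [-0.4, 1.2) ⇒ out
candidate 5: (m,n)=(-1,2) → π∥ = -1+2·τ ≈ 5.60555, π⊥ = -1+2·τ' ≈ -1.60555 ∉ [-0.4, 1.2) ⇒ out
candidate 6: (m,n)=(-5,4) → π∥ = -5+4·τ ≈ 8.21110, π⊥ = -5+4·τ' ≈ -6.21110 ∉ [-0.4, 1.2) ⇒ out
candidate 7: (m,n)=(-6,7) → π∥ = -6+7·τ ≈ 17.11943, π⊥ = -6+7·τ' ≈ -8.11943 ∉ [-0.4, 1.2) ⇒ out
candidate 8: (m,n)=(-1,-3) → π∥ = -1-3·τ ≈ -10.90833, π⊥ = -1-3·τ' ≈ -0.09167 ∈ [-0.4, 1.2) ⇒ IN Λ
candidate 9: (m,n)=(1,-2) → π∥ = 1-2·τ ≈ -5.60555, π⊥ = 1-2·τ' ≈ 1.60555 ∉ [-0.4, 1.2) ⇒ out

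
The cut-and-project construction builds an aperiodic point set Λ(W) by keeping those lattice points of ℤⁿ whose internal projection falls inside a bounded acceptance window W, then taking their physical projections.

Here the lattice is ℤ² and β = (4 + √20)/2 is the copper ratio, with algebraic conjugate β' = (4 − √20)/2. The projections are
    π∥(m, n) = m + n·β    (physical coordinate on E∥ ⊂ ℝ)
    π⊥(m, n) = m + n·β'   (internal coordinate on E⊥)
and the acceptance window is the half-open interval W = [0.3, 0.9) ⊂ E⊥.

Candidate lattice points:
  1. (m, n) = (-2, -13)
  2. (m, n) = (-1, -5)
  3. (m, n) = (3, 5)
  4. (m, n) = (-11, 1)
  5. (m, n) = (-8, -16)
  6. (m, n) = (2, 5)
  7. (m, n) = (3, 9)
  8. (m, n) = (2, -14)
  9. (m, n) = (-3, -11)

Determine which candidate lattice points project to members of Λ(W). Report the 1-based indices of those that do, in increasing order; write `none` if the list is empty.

6, 7

β' = (4−√20)/2 ≈ -0.23607.
#1 (-2,-13): internal coord -2 + (-13)·β' = +1.06888; +1.06888 ∉ [0.3, 0.9) → out
#2 (-1,-5): internal coord -1 + (-5)·β' = +0.18034; +0.18034 ∉ [0.3, 0.9) → out
#3 (3,5): internal coord 3 + (5)·β' = +1.81966; +1.81966 ∉ [0.3, 0.9) → out
#4 (-11,1): internal coord -11 + (1)·β' = -11.23607; -11.23607 ∉ [0.3, 0.9) → out
#5 (-8,-16): internal coord -8 + (-16)·β' = -4.22291; -4.22291 ∉ [0.3, 0.9) → out
#6 (2,5): internal coord 2 + (5)·β' = +0.81966; +0.81966 ∈ [0.3, 0.9) → IN Λ
#7 (3,9): internal coord 3 + (9)·β' = +0.87539; +0.87539 ∈ [0.3, 0.9) → IN Λ
#8 (2,-14): internal coord 2 + (-14)·β' = +5.30495; +5.30495 ∉ [0.3, 0.9) → out
#9 (-3,-11): internal coord -3 + (-11)·β' = -0.40325; -0.40325 ∉ [0.3, 0.9) → out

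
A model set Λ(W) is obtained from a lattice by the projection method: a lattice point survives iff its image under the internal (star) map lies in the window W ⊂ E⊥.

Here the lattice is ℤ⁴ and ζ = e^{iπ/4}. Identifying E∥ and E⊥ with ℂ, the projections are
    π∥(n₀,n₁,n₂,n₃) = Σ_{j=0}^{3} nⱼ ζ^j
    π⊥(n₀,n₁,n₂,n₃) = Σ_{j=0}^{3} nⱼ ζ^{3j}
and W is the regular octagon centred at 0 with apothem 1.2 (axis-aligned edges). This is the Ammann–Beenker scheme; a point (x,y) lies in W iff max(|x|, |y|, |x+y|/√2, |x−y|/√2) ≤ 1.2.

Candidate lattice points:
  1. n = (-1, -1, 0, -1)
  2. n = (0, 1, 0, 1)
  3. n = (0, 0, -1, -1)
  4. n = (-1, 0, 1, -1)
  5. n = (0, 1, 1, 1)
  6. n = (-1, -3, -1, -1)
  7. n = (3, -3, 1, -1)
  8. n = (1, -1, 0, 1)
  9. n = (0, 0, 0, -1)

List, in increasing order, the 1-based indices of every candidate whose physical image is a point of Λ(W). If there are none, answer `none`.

π⊥(n) = n₀ + n₁ζ³ + n₂ζ⁶ + n₃ζ⁹ where ζ = e^{iπ/4}.
candidate 1: n = (-1, -1, 0, -1) → π⊥ ≈ (-1.0000, -1.4142); max(|x|,|y|,|x±y|/√2) = 1.7071 > 1.2 ⇒ ∉ W
candidate 2: n = (0, 1, 0, 1) → π⊥ ≈ (+0.0000, +1.4142); max(|x|,|y|,|x±y|/√2) = 1.4142 > 1.2 ⇒ ∉ W
candidate 3: n = (0, 0, -1, -1) → π⊥ ≈ (-0.7071, +0.2929); max(|x|,|y|,|x±y|/√2) = 0.7071 ≤ 1.2 ⇒ ∈ W
candidate 4: n = (-1, 0, 1, -1) → π⊥ ≈ (-1.7071, -1.7071); max(|x|,|y|,|x±y|/√2) = 2.4142 > 1.2 ⇒ ∉ W
candidate 5: n = (0, 1, 1, 1) → π⊥ ≈ (+0.0000, +0.4142); max(|x|,|y|,|x±y|/√2) = 0.4142 ≤ 1.2 ⇒ ∈ W
candidate 6: n = (-1, -3, -1, -1) → π⊥ ≈ (+0.4142, -1.8284); max(|x|,|y|,|x±y|/√2) = 1.8284 > 1.2 ⇒ ∉ W
candidate 7: n = (3, -3, 1, -1) → π⊥ ≈ (+4.4142, -3.8284); max(|x|,|y|,|x±y|/√2) = 5.8284 > 1.2 ⇒ ∉ W
candidate 8: n = (1, -1, 0, 1) → π⊥ ≈ (+2.4142, +0.0000); max(|x|,|y|,|x±y|/√2) = 2.4142 > 1.2 ⇒ ∉ W
candidate 9: n = (0, 0, 0, -1) → π⊥ ≈ (-0.7071, -0.7071); max(|x|,|y|,|x±y|/√2) = 1.0000 ≤ 1.2 ⇒ ∈ W

3, 5, 9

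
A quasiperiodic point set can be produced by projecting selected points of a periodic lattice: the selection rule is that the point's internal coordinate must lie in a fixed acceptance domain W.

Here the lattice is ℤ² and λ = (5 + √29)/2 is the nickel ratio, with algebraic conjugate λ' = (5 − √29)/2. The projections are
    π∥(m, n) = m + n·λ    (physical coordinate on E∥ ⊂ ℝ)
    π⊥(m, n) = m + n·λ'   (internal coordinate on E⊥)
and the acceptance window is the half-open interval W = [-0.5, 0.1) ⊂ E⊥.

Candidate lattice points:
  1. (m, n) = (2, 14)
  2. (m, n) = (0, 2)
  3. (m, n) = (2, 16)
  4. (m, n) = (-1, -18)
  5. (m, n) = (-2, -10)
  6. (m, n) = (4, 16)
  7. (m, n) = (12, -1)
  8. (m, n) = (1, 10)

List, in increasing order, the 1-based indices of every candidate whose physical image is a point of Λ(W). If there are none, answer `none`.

λ' = (5−√29)/2 ≈ -0.192582.
#1 (2,14): internal coord 2 + (14)·λ' = -0.696154; -0.696154 ∉ [-0.5, 0.1) → out
#2 (0,2): internal coord 0 + (2)·λ' = -0.385165; -0.385165 ∈ [-0.5, 0.1) → IN Λ
#3 (2,16): internal coord 2 + (16)·λ' = -1.081318; -1.081318 ∉ [-0.5, 0.1) → out
#4 (-1,-18): internal coord -1 + (-18)·λ' = +2.466483; +2.466483 ∉ [-0.5, 0.1) → out
#5 (-2,-10): internal coord -2 + (-10)·λ' = -0.074176; -0.074176 ∈ [-0.5, 0.1) → IN Λ
#6 (4,16): internal coord 4 + (16)·λ' = +0.918682; +0.918682 ∉ [-0.5, 0.1) → out
#7 (12,-1): internal coord 12 + (-1)·λ' = +12.192582; +12.192582 ∉ [-0.5, 0.1) → out
#8 (1,10): internal coord 1 + (10)·λ' = -0.925824; -0.925824 ∉ [-0.5, 0.1) → out

2, 5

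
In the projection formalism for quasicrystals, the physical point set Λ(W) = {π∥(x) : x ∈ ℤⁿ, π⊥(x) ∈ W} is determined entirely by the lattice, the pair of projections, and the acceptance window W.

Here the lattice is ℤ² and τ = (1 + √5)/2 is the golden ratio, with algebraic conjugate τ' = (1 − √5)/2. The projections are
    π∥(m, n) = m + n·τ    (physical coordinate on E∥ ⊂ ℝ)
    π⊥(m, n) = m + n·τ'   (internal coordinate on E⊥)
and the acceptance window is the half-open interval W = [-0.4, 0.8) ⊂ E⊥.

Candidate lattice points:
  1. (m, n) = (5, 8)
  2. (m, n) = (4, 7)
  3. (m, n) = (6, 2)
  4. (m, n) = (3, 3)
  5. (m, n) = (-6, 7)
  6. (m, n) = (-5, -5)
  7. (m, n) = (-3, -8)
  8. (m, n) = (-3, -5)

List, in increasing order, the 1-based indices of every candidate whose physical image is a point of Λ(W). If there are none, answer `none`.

Numerically τ ≈ 1.618034 and τ' = −1/τ ≈ -0.618034.
#1 (5,8): internal coord 5 + (8)·τ' = +0.055728; +0.055728 ∈ [-0.4, 0.8) → IN Λ
#2 (4,7): internal coord 4 + (7)·τ' = -0.326238; -0.326238 ∈ [-0.4, 0.8) → IN Λ
#3 (6,2): internal coord 6 + (2)·τ' = +4.763932; +4.763932 ∉ [-0.4, 0.8) → out
#4 (3,3): internal coord 3 + (3)·τ' = +1.145898; +1.145898 ∉ [-0.4, 0.8) → out
#5 (-6,7): internal coord -6 + (7)·τ' = -10.326238; -10.326238 ∉ [-0.4, 0.8) → out
#6 (-5,-5): internal coord -5 + (-5)·τ' = -1.909830; -1.909830 ∉ [-0.4, 0.8) → out
#7 (-3,-8): internal coord -3 + (-8)·τ' = +1.944272; +1.944272 ∉ [-0.4, 0.8) → out
#8 (-3,-5): internal coord -3 + (-5)·τ' = +0.090170; +0.090170 ∈ [-0.4, 0.8) → IN Λ

1, 2, 8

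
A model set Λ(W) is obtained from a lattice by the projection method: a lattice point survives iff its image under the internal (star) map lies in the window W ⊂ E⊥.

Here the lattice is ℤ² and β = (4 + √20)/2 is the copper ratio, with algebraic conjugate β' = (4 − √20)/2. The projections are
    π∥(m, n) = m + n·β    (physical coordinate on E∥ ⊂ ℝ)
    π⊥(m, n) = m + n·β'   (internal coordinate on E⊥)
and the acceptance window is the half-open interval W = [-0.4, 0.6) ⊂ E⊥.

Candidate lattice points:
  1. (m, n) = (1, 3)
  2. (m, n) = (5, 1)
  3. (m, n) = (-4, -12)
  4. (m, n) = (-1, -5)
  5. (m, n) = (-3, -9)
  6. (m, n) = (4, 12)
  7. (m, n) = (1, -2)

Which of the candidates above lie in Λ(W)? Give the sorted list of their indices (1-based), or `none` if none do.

Compute β' = (4−√20)/2 = -0.23607, so π⊥(m,n) = m -0.23607·n.
[1] lift (1,3): star map gives 0.29180; window check -0.4 ≤ 0.29180 < 0.6 is true → IN Λ
[2] lift (5,1): star map gives 4.76393; window check -0.4 ≤ 4.76393 < 0.6 is false → out
[3] lift (-4,-12): star map gives -1.16718; window check -0.4 ≤ -1.16718 < 0.6 is false → out
[4] lift (-1,-5): star map gives 0.18034; window check -0.4 ≤ 0.18034 < 0.6 is true → IN Λ
[5] lift (-3,-9): star map gives -0.87539; window check -0.4 ≤ -0.87539 < 0.6 is false → out
[6] lift (4,12): star map gives 1.16718; window check -0.4 ≤ 1.16718 < 0.6 is false → out
[7] lift (1,-2): star map gives 1.47214; window check -0.4 ≤ 1.47214 < 0.6 is false → out

1, 4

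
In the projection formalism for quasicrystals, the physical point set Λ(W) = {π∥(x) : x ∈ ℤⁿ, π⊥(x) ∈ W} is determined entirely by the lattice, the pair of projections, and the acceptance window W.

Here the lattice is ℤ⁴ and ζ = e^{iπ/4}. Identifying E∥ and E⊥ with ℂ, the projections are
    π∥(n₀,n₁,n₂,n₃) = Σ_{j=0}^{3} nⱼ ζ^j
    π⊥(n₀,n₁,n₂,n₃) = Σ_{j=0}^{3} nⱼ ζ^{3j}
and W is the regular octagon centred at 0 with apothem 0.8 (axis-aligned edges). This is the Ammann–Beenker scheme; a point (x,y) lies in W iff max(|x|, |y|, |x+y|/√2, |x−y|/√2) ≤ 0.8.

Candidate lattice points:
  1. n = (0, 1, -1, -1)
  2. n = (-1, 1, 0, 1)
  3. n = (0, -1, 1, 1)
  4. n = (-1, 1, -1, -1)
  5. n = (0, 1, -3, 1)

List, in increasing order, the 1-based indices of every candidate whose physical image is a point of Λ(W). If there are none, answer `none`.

none

π⊥(n) = n₀ + n₁ζ³ + n₂ζ⁶ + n₃ζ⁹ where ζ = e^{iπ/4}.
#1 (0, 1, -1, -1): internal (-1.414214, 1.000000); octagon support 1.707107 vs apothem 0.8 → ∉ W
#2 (-1, 1, 0, 1): internal (-1.000000, 1.414214); octagon support 1.707107 vs apothem 0.8 → ∉ W
#3 (0, -1, 1, 1): internal (1.414214, -1.000000); octagon support 1.707107 vs apothem 0.8 → ∉ W
#4 (-1, 1, -1, -1): internal (-2.414214, 1.000000); octagon support 2.414214 vs apothem 0.8 → ∉ W
#5 (0, 1, -3, 1): internal (0.000000, 4.414214); octagon support 4.414214 vs apothem 0.8 → ∉ W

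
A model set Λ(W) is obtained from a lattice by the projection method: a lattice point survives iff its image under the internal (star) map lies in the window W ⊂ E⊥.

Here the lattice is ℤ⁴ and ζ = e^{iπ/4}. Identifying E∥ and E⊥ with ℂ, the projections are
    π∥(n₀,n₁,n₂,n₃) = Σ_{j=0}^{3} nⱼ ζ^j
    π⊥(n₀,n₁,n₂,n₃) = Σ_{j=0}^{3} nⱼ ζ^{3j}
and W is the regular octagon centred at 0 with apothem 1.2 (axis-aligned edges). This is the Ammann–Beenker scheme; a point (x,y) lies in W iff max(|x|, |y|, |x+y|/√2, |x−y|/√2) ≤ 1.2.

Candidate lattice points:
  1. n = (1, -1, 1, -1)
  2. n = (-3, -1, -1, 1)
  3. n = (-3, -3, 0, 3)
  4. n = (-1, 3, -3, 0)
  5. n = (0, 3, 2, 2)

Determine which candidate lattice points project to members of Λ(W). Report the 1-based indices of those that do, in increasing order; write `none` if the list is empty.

none

With ζ = e^{iπ/4} the internal vectors are ζ^0,ζ^3,ζ^6,ζ^9.
candidate 1: n = (1, -1, 1, -1) → π⊥ ≈ (+1.0000, -2.4142); max(|x|,|y|,|x±y|/√2) = 2.4142 > 1.2 ⇒ ∉ W
candidate 2: n = (-3, -1, -1, 1) → π⊥ ≈ (-1.5858, +1.0000); max(|x|,|y|,|x±y|/√2) = 1.8284 > 1.2 ⇒ ∉ W
candidate 3: n = (-3, -3, 0, 3) → π⊥ ≈ (+1.2426, +0.0000); max(|x|,|y|,|x±y|/√2) = 1.2426 > 1.2 ⇒ ∉ W
candidate 4: n = (-1, 3, -3, 0) → π⊥ ≈ (-3.1213, +5.1213); max(|x|,|y|,|x±y|/√2) = 5.8284 > 1.2 ⇒ ∉ W
candidate 5: n = (0, 3, 2, 2) → π⊥ ≈ (-0.7071, +1.5355); max(|x|,|y|,|x±y|/√2) = 1.5858 > 1.2 ⇒ ∉ W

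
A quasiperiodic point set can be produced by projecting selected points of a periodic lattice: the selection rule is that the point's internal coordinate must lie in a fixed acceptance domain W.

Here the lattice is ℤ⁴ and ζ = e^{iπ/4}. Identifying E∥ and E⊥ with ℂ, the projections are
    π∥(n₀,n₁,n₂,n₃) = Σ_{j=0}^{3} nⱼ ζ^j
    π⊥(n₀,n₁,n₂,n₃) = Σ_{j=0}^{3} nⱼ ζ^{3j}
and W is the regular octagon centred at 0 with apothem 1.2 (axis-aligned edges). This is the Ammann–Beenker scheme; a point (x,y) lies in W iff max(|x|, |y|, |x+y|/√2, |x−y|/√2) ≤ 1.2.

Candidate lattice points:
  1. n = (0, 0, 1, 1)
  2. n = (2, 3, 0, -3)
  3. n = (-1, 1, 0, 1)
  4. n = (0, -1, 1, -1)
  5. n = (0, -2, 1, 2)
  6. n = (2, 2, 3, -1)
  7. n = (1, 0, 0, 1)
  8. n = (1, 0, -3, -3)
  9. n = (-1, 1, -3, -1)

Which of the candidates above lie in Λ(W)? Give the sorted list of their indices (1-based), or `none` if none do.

1

π⊥(n) = n₀ + n₁ζ³ + n₂ζ⁶ + n₃ζ⁹ where ζ = e^{iπ/4}.
candidate 1: n = (0, 0, 1, 1) → π⊥ ≈ (+0.70711, -0.29289); max(|x|,|y|,|x±y|/√2) = 0.70711 ≤ 1.2 ⇒ ∈ W
candidate 2: n = (2, 3, 0, -3) → π⊥ ≈ (-2.24264, +0.00000); max(|x|,|y|,|x±y|/√2) = 2.24264 > 1.2 ⇒ ∉ W
candidate 3: n = (-1, 1, 0, 1) → π⊥ ≈ (-1.00000, +1.41421); max(|x|,|y|,|x±y|/√2) = 1.70711 > 1.2 ⇒ ∉ W
candidate 4: n = (0, -1, 1, -1) → π⊥ ≈ (+0.00000, -2.41421); max(|x|,|y|,|x±y|/√2) = 2.41421 > 1.2 ⇒ ∉ W
candidate 5: n = (0, -2, 1, 2) → π⊥ ≈ (+2.82843, -1.00000); max(|x|,|y|,|x±y|/√2) = 2.82843 > 1.2 ⇒ ∉ W
candidate 6: n = (2, 2, 3, -1) → π⊥ ≈ (-0.12132, -2.29289); max(|x|,|y|,|x±y|/√2) = 2.29289 > 1.2 ⇒ ∉ W
candidate 7: n = (1, 0, 0, 1) → π⊥ ≈ (+1.70711, +0.70711); max(|x|,|y|,|x±y|/√2) = 1.70711 > 1.2 ⇒ ∉ W
candidate 8: n = (1, 0, -3, -3) → π⊥ ≈ (-1.12132, +0.87868); max(|x|,|y|,|x±y|/√2) = 1.41421 > 1.2 ⇒ ∉ W
candidate 9: n = (-1, 1, -3, -1) → π⊥ ≈ (-2.41421, +3.00000); max(|x|,|y|,|x±y|/√2) = 3.82843 > 1.2 ⇒ ∉ W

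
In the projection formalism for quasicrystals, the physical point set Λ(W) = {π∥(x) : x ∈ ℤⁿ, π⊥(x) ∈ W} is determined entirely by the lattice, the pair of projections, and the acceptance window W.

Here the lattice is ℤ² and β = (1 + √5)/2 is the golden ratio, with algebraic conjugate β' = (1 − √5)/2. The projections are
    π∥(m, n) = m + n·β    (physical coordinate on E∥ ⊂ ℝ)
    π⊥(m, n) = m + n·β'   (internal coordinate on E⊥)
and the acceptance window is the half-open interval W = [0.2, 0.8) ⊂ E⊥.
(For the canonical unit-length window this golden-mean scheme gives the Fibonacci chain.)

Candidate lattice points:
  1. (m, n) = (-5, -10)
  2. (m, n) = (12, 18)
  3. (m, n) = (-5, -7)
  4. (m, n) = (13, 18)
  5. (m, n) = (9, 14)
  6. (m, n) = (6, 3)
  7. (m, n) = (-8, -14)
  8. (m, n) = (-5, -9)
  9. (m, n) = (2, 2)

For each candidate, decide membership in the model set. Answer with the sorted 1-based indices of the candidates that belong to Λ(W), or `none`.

5, 7, 8, 9

Compute β' = (1−√5)/2 = -0.61803, so π⊥(m,n) = m -0.61803·n.
candidate 1: (m,n)=(-5,-10) → π∥ = -5-10·β ≈ -21.18034, π⊥ = -5-10·β' ≈ 1.18034 ∉ [0.2, 0.8) ⇒ out
candidate 2: (m,n)=(12,18) → π∥ = 12+18·β ≈ 41.12461, π⊥ = 12+18·β' ≈ 0.87539 ∉ [0.2, 0.8) ⇒ out
candidate 3: (m,n)=(-5,-7) → π∥ = -5-7·β ≈ -16.32624, π⊥ = -5-7·β' ≈ -0.67376 ∉ [0.2, 0.8) ⇒ out
candidate 4: (m,n)=(13,18) → π∥ = 13+18·β ≈ 42.12461, π⊥ = 13+18·β' ≈ 1.87539 ∉ [0.2, 0.8) ⇒ out
candidate 5: (m,n)=(9,14) → π∥ = 9+14·β ≈ 31.65248, π⊥ = 9+14·β' ≈ 0.34752 ∈ [0.2, 0.8) ⇒ IN Λ
candidate 6: (m,n)=(6,3) → π∥ = 6+3·β ≈ 10.85410, π⊥ = 6+3·β' ≈ 4.14590 ∉ [0.2, 0.8) ⇒ out
candidate 7: (m,n)=(-8,-14) → π∥ = -8-14·β ≈ -30.65248, π⊥ = -8-14·β' ≈ 0.65248 ∈ [0.2, 0.8) ⇒ IN Λ
candidate 8: (m,n)=(-5,-9) → π∥ = -5-9·β ≈ -19.56231, π⊥ = -5-9·β' ≈ 0.56231 ∈ [0.2, 0.8) ⇒ IN Λ
candidate 9: (m,n)=(2,2) → π∥ = 2+2·β ≈ 5.23607, π⊥ = 2+2·β' ≈ 0.76393 ∈ [0.2, 0.8) ⇒ IN Λ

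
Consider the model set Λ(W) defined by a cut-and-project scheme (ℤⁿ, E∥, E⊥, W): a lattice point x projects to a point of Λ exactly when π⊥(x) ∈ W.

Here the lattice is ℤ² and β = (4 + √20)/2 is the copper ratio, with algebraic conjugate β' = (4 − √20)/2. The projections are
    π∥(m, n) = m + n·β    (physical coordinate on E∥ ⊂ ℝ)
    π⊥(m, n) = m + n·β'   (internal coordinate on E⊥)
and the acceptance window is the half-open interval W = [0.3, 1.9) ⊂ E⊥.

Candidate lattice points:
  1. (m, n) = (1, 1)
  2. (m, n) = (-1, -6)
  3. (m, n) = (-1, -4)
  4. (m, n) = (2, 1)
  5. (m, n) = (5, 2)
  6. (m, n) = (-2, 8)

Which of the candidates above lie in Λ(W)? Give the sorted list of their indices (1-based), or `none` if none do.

Numerically β ≈ 4.23607 and β' = −1/β ≈ -0.23607.
#1 (1,1): internal coord 1 + (1)·β' = +0.76393; +0.76393 ∈ [0.3, 1.9) → IN Λ
#2 (-1,-6): internal coord -1 + (-6)·β' = +0.41641; +0.41641 ∈ [0.3, 1.9) → IN Λ
#3 (-1,-4): internal coord -1 + (-4)·β' = -0.05573; -0.05573 ∉ [0.3, 1.9) → out
#4 (2,1): internal coord 2 + (1)·β' = +1.76393; +1.76393 ∈ [0.3, 1.9) → IN Λ
#5 (5,2): internal coord 5 + (2)·β' = +4.52786; +4.52786 ∉ [0.3, 1.9) → out
#6 (-2,8): internal coord -2 + (8)·β' = -3.88854; -3.88854 ∉ [0.3, 1.9) → out

1, 2, 4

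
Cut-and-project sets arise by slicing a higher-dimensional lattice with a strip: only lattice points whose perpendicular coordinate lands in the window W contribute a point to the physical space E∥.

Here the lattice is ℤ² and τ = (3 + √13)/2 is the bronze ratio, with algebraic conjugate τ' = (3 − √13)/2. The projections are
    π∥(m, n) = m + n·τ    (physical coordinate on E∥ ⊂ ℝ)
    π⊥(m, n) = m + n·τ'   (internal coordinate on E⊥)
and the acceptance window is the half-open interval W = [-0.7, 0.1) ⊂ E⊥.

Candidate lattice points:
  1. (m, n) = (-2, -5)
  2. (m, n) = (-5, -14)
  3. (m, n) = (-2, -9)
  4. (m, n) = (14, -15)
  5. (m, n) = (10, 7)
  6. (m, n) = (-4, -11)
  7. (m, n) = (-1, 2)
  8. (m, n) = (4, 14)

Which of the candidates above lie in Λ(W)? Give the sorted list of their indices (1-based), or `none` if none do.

1, 6, 8

Numerically τ ≈ 3.30278 and τ' = −1/τ ≈ -0.30278.
#1 (-2,-5): internal coord -2 + (-5)·τ' = -0.48612; -0.48612 ∈ [-0.7, 0.1) → IN Λ
#2 (-5,-14): internal coord -5 + (-14)·τ' = -0.76114; -0.76114 ∉ [-0.7, 0.1) → out
#3 (-2,-9): internal coord -2 + (-9)·τ' = +0.72498; +0.72498 ∉ [-0.7, 0.1) → out
#4 (14,-15): internal coord 14 + (-15)·τ' = +18.54163; +18.54163 ∉ [-0.7, 0.1) → out
#5 (10,7): internal coord 10 + (7)·τ' = +7.88057; +7.88057 ∉ [-0.7, 0.1) → out
#6 (-4,-11): internal coord -4 + (-11)·τ' = -0.66947; -0.66947 ∈ [-0.7, 0.1) → IN Λ
#7 (-1,2): internal coord -1 + (2)·τ' = -1.60555; -1.60555 ∉ [-0.7, 0.1) → out
#8 (4,14): internal coord 4 + (14)·τ' = -0.23886; -0.23886 ∈ [-0.7, 0.1) → IN Λ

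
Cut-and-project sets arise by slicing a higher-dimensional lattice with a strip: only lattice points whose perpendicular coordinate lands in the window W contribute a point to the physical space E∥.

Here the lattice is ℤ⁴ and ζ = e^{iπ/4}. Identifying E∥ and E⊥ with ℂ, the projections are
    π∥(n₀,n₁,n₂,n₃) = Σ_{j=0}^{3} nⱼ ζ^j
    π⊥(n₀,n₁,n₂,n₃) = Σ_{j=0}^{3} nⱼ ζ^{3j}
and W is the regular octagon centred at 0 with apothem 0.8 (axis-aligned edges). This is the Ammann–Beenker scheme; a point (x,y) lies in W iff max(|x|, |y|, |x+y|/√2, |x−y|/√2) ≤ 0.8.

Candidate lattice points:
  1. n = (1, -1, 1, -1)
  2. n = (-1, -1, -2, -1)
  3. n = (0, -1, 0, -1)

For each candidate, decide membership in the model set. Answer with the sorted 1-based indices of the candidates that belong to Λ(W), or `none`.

Internal map: ζ^{3j} for j=0..3 gives (1,0), (−√2/2,√2/2), (0,−1), (√2/2,√2/2).
candidate 1: n = (1, -1, 1, -1) → π⊥ ≈ (+1.0000, -2.4142); max(|x|,|y|,|x±y|/√2) = 2.4142 > 0.8 ⇒ ∉ W
candidate 2: n = (-1, -1, -2, -1) → π⊥ ≈ (-1.0000, +0.5858); max(|x|,|y|,|x±y|/√2) = 1.1213 > 0.8 ⇒ ∉ W
candidate 3: n = (0, -1, 0, -1) → π⊥ ≈ (+0.0000, -1.4142); max(|x|,|y|,|x±y|/√2) = 1.4142 > 0.8 ⇒ ∉ W

none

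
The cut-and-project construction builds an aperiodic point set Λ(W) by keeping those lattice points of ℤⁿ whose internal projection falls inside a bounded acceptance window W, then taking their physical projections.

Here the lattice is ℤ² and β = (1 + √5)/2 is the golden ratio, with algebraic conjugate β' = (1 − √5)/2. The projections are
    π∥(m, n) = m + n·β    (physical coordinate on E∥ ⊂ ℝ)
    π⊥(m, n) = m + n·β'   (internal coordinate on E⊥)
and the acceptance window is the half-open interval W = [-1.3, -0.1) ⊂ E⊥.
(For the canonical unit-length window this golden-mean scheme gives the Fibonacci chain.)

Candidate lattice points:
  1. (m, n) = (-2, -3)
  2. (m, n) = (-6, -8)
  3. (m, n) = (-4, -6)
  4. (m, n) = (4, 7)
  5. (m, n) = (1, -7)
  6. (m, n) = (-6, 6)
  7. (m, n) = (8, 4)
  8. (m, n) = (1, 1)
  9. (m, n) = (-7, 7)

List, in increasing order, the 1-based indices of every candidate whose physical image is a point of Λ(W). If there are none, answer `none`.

β' = (1−√5)/2 ≈ -0.6180.
candidate 1: (m,n)=(-2,-3) → π∥ = -2-3·β ≈ -6.8541, π⊥ = -2-3·β' ≈ -0.1459 ∈ [-1.3, -0.1) ⇒ IN Λ
candidate 2: (m,n)=(-6,-8) → π∥ = -6-8·β ≈ -18.9443, π⊥ = -6-8·β' ≈ -1.0557 ∈ [-1.3, -0.1) ⇒ IN Λ
candidate 3: (m,n)=(-4,-6) → π∥ = -4-6·β ≈ -13.7082, π⊥ = -4-6·β' ≈ -0.2918 ∈ [-1.3, -0.1) ⇒ IN Λ
candidate 4: (m,n)=(4,7) → π∥ = 4+7·β ≈ 15.3262, π⊥ = 4+7·β' ≈ -0.3262 ∈ [-1.3, -0.1) ⇒ IN Λ
candidate 5: (m,n)=(1,-7) → π∥ = 1-7·β ≈ -10.3262, π⊥ = 1-7·β' ≈ 5.3262 ∉ [-1.3, -0.1) ⇒ out
candidate 6: (m,n)=(-6,6) → π∥ = -6+6·β ≈ 3.7082, π⊥ = -6+6·β' ≈ -9.7082 ∉ [-1.3, -0.1) ⇒ out
candidate 7: (m,n)=(8,4) → π∥ = 8+4·β ≈ 14.4721, π⊥ = 8+4·β' ≈ 5.5279 ∉ [-1.3, -0.1) ⇒ out
candidate 8: (m,n)=(1,1) → π∥ = 1+1·β ≈ 2.6180, π⊥ = 1+1·β' ≈ 0.3820 ∉ [-1.3, -0.1) ⇒ out
candidate 9: (m,n)=(-7,7) → π∥ = -7+7·β ≈ 4.3262, π⊥ = -7+7·β' ≈ -11.3262 ∉ [-1.3, -0.1) ⇒ out

1, 2, 3, 4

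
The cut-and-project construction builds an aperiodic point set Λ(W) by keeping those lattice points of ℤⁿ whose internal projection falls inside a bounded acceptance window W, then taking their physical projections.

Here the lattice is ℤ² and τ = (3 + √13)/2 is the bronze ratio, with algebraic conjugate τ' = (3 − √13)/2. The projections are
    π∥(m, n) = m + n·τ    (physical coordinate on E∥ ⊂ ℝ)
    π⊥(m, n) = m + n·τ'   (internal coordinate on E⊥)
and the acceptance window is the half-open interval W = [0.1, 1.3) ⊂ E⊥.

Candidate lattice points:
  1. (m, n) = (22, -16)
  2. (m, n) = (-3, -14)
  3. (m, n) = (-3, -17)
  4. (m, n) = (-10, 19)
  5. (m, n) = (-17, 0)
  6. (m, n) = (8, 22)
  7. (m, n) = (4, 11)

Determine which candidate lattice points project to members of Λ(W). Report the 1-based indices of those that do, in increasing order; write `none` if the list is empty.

2, 7

Compute τ' = (3−√13)/2 = -0.3028, so π⊥(m,n) = m -0.3028·n.
#1 (22,-16): internal coord 22 + (-16)·τ' = +26.8444; +26.8444 ∉ [0.1, 1.3) → out
#2 (-3,-14): internal coord -3 + (-14)·τ' = +1.2389; +1.2389 ∈ [0.1, 1.3) → IN Λ
#3 (-3,-17): internal coord -3 + (-17)·τ' = +2.1472; +2.1472 ∉ [0.1, 1.3) → out
#4 (-10,19): internal coord -10 + (19)·τ' = -15.7527; -15.7527 ∉ [0.1, 1.3) → out
#5 (-17,0): internal coord -17 + (0)·τ' = -17.0000; -17.0000 ∉ [0.1, 1.3) → out
#6 (8,22): internal coord 8 + (22)·τ' = +1.3389; +1.3389 ∉ [0.1, 1.3) → out
#7 (4,11): internal coord 4 + (11)·τ' = +0.6695; +0.6695 ∈ [0.1, 1.3) → IN Λ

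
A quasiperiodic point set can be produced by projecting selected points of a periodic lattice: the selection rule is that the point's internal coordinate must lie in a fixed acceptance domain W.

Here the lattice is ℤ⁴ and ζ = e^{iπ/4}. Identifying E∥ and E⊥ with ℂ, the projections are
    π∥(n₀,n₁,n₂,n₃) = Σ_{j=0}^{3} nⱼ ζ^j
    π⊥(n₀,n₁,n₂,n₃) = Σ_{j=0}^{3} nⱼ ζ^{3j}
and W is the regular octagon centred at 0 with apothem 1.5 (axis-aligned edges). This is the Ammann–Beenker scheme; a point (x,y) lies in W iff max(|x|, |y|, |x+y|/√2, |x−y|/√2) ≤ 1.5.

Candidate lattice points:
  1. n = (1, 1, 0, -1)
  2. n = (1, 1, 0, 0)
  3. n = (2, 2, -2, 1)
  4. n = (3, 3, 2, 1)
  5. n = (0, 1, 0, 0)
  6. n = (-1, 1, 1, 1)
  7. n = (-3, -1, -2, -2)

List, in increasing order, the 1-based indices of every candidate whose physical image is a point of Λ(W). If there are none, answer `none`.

1, 2, 5, 6

With ζ = e^{iπ/4} the internal vectors are ζ^0,ζ^3,ζ^6,ζ^9.
#1 (1, 1, 0, -1): internal (-0.414214, 0.000000); octagon support 0.414214 vs apothem 1.5 → ∈ W
#2 (1, 1, 0, 0): internal (0.292893, 0.707107); octagon support 0.707107 vs apothem 1.5 → ∈ W
#3 (2, 2, -2, 1): internal (1.292893, 4.121320); octagon support 4.121320 vs apothem 1.5 → ∉ W
#4 (3, 3, 2, 1): internal (1.585786, 0.828427); octagon support 1.707107 vs apothem 1.5 → ∉ W
#5 (0, 1, 0, 0): internal (-0.707107, 0.707107); octagon support 1.000000 vs apothem 1.5 → ∈ W
#6 (-1, 1, 1, 1): internal (-1.000000, 0.414214); octagon support 1.000000 vs apothem 1.5 → ∈ W
#7 (-3, -1, -2, -2): internal (-3.707107, -0.121320); octagon support 3.707107 vs apothem 1.5 → ∉ W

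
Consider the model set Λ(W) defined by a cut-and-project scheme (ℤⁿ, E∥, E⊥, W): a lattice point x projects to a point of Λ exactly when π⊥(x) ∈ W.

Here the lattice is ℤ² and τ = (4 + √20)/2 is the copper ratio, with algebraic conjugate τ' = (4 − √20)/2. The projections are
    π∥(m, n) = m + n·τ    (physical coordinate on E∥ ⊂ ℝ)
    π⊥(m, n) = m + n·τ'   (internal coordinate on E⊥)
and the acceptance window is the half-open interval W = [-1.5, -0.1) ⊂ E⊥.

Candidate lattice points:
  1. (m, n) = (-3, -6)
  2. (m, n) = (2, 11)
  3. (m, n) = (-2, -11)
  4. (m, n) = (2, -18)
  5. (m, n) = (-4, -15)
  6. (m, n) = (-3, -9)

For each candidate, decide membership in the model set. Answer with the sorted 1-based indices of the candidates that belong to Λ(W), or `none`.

Compute τ' = (4−√20)/2 = -0.236068, so π⊥(m,n) = m -0.236068·n.
candidate 1: (m,n)=(-3,-6) → π∥ = -3-6·τ ≈ -28.416408, π⊥ = -3-6·τ' ≈ -1.583592 ∉ [-1.5, -0.1) ⇒ out
candidate 2: (m,n)=(2,11) → π∥ = 2+11·τ ≈ 48.596748, π⊥ = 2+11·τ' ≈ -0.596748 ∈ [-1.5, -0.1) ⇒ IN Λ
candidate 3: (m,n)=(-2,-11) → π∥ = -2-11·τ ≈ -48.596748, π⊥ = -2-11·τ' ≈ 0.596748 ∉ [-1.5, -0.1) ⇒ out
candidate 4: (m,n)=(2,-18) → π∥ = 2-18·τ ≈ -74.249224, π⊥ = 2-18·τ' ≈ 6.249224 ∉ [-1.5, -0.1) ⇒ out
candidate 5: (m,n)=(-4,-15) → π∥ = -4-15·τ ≈ -67.541020, π⊥ = -4-15·τ' ≈ -0.458980 ∈ [-1.5, -0.1) ⇒ IN Λ
candidate 6: (m,n)=(-3,-9) → π∥ = -3-9·τ ≈ -41.124612, π⊥ = -3-9·τ' ≈ -0.875388 ∈ [-1.5, -0.1) ⇒ IN Λ

2, 5, 6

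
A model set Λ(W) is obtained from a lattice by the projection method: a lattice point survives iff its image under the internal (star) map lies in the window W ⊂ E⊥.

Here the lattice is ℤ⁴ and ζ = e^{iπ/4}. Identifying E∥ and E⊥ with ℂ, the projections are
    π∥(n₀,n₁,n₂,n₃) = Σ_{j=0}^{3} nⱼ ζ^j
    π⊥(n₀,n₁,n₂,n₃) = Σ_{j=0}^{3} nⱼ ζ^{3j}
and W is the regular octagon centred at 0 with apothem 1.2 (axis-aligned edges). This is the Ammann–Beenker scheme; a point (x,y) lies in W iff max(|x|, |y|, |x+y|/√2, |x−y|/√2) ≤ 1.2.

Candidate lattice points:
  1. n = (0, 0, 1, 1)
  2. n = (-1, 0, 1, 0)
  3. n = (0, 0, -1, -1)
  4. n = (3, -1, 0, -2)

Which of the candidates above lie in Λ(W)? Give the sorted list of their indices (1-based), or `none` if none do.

Internal map: ζ^{3j} for j=0..3 gives (1,0), (−√2/2,√2/2), (0,−1), (√2/2,√2/2).
candidate 1: n = (0, 0, 1, 1) → π⊥ ≈ (+0.7071, -0.2929); max(|x|,|y|,|x±y|/√2) = 0.7071 ≤ 1.2 ⇒ ∈ W
candidate 2: n = (-1, 0, 1, 0) → π⊥ ≈ (-1.0000, -1.0000); max(|x|,|y|,|x±y|/√2) = 1.4142 > 1.2 ⇒ ∉ W
candidate 3: n = (0, 0, -1, -1) → π⊥ ≈ (-0.7071, +0.2929); max(|x|,|y|,|x±y|/√2) = 0.7071 ≤ 1.2 ⇒ ∈ W
candidate 4: n = (3, -1, 0, -2) → π⊥ ≈ (+2.2929, -2.1213); max(|x|,|y|,|x±y|/√2) = 3.1213 > 1.2 ⇒ ∉ W

1, 3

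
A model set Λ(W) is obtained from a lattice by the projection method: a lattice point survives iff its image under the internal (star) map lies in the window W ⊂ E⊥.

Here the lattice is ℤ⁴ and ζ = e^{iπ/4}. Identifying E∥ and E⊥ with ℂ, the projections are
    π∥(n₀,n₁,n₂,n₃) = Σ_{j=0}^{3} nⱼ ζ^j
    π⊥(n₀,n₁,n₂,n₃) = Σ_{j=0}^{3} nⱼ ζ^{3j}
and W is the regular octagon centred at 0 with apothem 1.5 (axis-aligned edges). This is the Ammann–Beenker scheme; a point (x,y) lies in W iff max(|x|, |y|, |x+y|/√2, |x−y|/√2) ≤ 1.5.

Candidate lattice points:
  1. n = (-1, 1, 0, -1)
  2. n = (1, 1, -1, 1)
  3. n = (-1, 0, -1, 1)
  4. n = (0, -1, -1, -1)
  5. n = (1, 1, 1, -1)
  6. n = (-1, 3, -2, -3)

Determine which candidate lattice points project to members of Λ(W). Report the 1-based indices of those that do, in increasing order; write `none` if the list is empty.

π⊥(n) = n₀ + n₁ζ³ + n₂ζ⁶ + n₃ζ⁹ where ζ = e^{iπ/4}.
#1 (-1, 1, 0, -1): internal (-2.4142, 0.0000); octagon support 2.4142 vs apothem 1.5 → ∉ W
#2 (1, 1, -1, 1): internal (1.0000, 2.4142); octagon support 2.4142 vs apothem 1.5 → ∉ W
#3 (-1, 0, -1, 1): internal (-0.2929, 1.7071); octagon support 1.7071 vs apothem 1.5 → ∉ W
#4 (0, -1, -1, -1): internal (0.0000, -0.4142); octagon support 0.4142 vs apothem 1.5 → ∈ W
#5 (1, 1, 1, -1): internal (-0.4142, -1.0000); octagon support 1.0000 vs apothem 1.5 → ∈ W
#6 (-1, 3, -2, -3): internal (-5.2426, 2.0000); octagon support 5.2426 vs apothem 1.5 → ∉ W

4, 5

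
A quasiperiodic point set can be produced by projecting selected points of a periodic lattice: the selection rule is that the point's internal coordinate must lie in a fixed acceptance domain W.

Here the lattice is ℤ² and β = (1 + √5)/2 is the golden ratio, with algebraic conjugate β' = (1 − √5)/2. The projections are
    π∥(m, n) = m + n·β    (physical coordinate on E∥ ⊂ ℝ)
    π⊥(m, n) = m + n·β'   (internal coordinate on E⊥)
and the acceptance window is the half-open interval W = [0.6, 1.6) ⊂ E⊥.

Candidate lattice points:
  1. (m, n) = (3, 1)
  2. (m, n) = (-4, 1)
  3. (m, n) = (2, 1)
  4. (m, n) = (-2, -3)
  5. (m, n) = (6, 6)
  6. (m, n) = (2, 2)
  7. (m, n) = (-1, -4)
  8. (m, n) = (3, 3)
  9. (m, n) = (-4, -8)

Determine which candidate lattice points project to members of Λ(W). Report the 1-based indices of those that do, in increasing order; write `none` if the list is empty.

β' = (1−√5)/2 ≈ -0.61803.
[1] lift (3,1): star map gives 2.38197; window check 0.6 ≤ 2.38197 < 1.6 is false → out
[2] lift (-4,1): star map gives -4.61803; window check 0.6 ≤ -4.61803 < 1.6 is false → out
[3] lift (2,1): star map gives 1.38197; window check 0.6 ≤ 1.38197 < 1.6 is true → IN Λ
[4] lift (-2,-3): star map gives -0.14590; window check 0.6 ≤ -0.14590 < 1.6 is false → out
[5] lift (6,6): star map gives 2.29180; window check 0.6 ≤ 2.29180 < 1.6 is false → out
[6] lift (2,2): star map gives 0.76393; window check 0.6 ≤ 0.76393 < 1.6 is true → IN Λ
[7] lift (-1,-4): star map gives 1.47214; window check 0.6 ≤ 1.47214 < 1.6 is true → IN Λ
[8] lift (3,3): star map gives 1.14590; window check 0.6 ≤ 1.14590 < 1.6 is true → IN Λ
[9] lift (-4,-8): star map gives 0.94427; window check 0.6 ≤ 0.94427 < 1.6 is true → IN Λ

3, 6, 7, 8, 9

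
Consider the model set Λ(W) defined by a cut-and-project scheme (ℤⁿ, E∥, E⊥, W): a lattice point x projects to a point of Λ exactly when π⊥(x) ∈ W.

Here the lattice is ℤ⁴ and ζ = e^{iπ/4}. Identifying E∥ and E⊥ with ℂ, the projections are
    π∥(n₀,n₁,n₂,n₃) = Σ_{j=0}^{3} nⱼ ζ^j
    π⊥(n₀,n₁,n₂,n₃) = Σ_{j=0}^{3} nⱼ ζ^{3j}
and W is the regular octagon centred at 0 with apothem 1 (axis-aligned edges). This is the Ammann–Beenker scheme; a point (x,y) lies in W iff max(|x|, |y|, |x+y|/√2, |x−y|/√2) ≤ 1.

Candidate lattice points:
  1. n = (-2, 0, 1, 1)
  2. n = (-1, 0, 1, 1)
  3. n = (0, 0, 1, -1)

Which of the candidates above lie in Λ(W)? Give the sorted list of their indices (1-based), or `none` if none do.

2

Internal map: ζ^{3j} for j=0..3 gives (1,0), (−√2/2,√2/2), (0,−1), (√2/2,√2/2).
#1 (-2, 0, 1, 1): internal (-1.2929, -0.2929); octagon support 1.2929 vs apothem 1 → ∉ W
#2 (-1, 0, 1, 1): internal (-0.2929, -0.2929); octagon support 0.4142 vs apothem 1 → ∈ W
#3 (0, 0, 1, -1): internal (-0.7071, -1.7071); octagon support 1.7071 vs apothem 1 → ∉ W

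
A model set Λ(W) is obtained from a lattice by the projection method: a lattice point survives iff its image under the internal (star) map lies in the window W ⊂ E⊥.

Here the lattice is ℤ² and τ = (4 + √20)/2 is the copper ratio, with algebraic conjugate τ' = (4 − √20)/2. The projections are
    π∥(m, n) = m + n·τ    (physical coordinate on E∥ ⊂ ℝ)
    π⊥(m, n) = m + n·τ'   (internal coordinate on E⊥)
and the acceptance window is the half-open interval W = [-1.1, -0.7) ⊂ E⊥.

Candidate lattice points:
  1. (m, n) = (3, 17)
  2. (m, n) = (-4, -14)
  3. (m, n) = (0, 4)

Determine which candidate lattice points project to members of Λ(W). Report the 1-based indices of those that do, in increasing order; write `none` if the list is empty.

Numerically τ ≈ 4.23607 and τ' = −1/τ ≈ -0.23607.
candidate 1: (m,n)=(3,17) → π∥ = 3+17·τ ≈ 75.01316, π⊥ = 3+17·τ' ≈ -1.01316 ∈ [-1.1, -0.7) ⇒ IN Λ
candidate 2: (m,n)=(-4,-14) → π∥ = -4-14·τ ≈ -63.30495, π⊥ = -4-14·τ' ≈ -0.69505 ∉ [-1.1, -0.7) ⇒ out
candidate 3: (m,n)=(0,4) → π∥ = 0+4·τ ≈ 16.94427, π⊥ = 0+4·τ' ≈ -0.94427 ∈ [-1.1, -0.7) ⇒ IN Λ

1, 3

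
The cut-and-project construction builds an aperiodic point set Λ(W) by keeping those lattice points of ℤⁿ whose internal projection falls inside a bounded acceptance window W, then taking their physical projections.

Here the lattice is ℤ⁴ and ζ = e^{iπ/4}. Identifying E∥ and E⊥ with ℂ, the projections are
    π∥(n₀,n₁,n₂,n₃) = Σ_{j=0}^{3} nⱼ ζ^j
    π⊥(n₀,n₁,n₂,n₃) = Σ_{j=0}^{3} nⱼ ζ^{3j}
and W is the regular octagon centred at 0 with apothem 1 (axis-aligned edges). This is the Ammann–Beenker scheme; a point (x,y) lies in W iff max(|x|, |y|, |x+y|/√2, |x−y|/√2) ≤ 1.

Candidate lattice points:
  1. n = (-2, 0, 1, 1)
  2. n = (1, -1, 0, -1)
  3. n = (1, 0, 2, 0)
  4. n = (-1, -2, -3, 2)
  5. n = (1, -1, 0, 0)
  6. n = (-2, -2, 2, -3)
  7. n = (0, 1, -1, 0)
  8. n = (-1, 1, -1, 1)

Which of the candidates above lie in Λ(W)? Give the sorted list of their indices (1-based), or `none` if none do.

Internal map: ζ^{3j} for j=0..3 gives (1,0), (−√2/2,√2/2), (0,−1), (√2/2,√2/2).
#1 (-2, 0, 1, 1): internal (-1.2929, -0.2929); octagon support 1.2929 vs apothem 1 → ∉ W
#2 (1, -1, 0, -1): internal (1.0000, -1.4142); octagon support 1.7071 vs apothem 1 → ∉ W
#3 (1, 0, 2, 0): internal (1.0000, -2.0000); octagon support 2.1213 vs apothem 1 → ∉ W
#4 (-1, -2, -3, 2): internal (1.8284, 3.0000); octagon support 3.4142 vs apothem 1 → ∉ W
#5 (1, -1, 0, 0): internal (1.7071, -0.7071); octagon support 1.7071 vs apothem 1 → ∉ W
#6 (-2, -2, 2, -3): internal (-2.7071, -5.5355); octagon support 5.8284 vs apothem 1 → ∉ W
#7 (0, 1, -1, 0): internal (-0.7071, 1.7071); octagon support 1.7071 vs apothem 1 → ∉ W
#8 (-1, 1, -1, 1): internal (-1.0000, 2.4142); octagon support 2.4142 vs apothem 1 → ∉ W

none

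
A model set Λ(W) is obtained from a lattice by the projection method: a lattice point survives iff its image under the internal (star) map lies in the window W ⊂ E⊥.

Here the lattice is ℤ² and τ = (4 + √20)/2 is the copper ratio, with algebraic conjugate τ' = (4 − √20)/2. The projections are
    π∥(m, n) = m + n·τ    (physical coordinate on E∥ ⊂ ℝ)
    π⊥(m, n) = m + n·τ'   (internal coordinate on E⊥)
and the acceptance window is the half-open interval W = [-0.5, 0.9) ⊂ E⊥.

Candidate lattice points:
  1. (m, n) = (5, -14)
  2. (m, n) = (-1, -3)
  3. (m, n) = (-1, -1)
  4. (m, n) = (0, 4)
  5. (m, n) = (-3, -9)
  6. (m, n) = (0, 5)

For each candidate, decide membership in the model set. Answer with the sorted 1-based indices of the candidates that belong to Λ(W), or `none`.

2

τ' = (4−√20)/2 ≈ -0.23607.
[1] lift (5,-14): star map gives 8.30495; window check -0.5 ≤ 8.30495 < 0.9 is false → out
[2] lift (-1,-3): star map gives -0.29180; window check -0.5 ≤ -0.29180 < 0.9 is true → IN Λ
[3] lift (-1,-1): star map gives -0.76393; window check -0.5 ≤ -0.76393 < 0.9 is false → out
[4] lift (0,4): star map gives -0.94427; window check -0.5 ≤ -0.94427 < 0.9 is false → out
[5] lift (-3,-9): star map gives -0.87539; window check -0.5 ≤ -0.87539 < 0.9 is false → out
[6] lift (0,5): star map gives -1.18034; window check -0.5 ≤ -1.18034 < 0.9 is false → out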